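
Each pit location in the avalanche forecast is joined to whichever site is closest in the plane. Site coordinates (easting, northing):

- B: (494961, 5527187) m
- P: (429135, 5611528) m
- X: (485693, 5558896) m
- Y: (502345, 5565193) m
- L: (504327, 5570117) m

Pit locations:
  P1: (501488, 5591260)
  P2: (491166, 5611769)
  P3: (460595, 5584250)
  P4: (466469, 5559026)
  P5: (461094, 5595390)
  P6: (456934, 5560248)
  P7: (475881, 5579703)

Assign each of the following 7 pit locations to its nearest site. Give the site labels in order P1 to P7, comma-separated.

P1 → L (d²=455086370.00)
P2 → L (d²=1908101025.00)
P3 → X (d²=1272734920.00)
P4 → X (d²=369579076.00)
P5 → P (d²=1281812725.00)
P6 → X (d²=828907985.00)
P7 → X (d²=529206593.00)

L, L, X, X, P, X, X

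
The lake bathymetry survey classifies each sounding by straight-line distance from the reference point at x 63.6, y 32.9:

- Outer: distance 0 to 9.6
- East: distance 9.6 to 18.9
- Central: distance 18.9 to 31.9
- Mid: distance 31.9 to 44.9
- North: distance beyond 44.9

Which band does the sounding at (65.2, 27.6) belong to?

Outer

Distance = √((65.2−63.6)² + (27.6−32.9)²) = √(2.560 + 28.090) = 5.536.
0 ≤ 5.536 < 9.6 → Outer.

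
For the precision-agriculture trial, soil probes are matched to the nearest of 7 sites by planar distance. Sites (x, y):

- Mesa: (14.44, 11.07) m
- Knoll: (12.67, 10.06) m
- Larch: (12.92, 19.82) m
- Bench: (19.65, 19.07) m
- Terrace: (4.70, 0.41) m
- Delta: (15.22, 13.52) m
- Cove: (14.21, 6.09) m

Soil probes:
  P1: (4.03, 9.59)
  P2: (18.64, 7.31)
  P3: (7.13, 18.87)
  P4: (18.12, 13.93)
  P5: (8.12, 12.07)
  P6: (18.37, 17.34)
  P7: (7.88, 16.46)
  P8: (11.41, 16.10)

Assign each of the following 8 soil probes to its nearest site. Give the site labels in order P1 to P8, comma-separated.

P1 → Knoll (d²=74.87)
P2 → Cove (d²=21.11)
P3 → Larch (d²=34.43)
P4 → Delta (d²=8.58)
P5 → Knoll (d²=24.74)
P6 → Bench (d²=4.63)
P7 → Larch (d²=36.69)
P8 → Larch (d²=16.12)

Knoll, Cove, Larch, Delta, Knoll, Bench, Larch, Larch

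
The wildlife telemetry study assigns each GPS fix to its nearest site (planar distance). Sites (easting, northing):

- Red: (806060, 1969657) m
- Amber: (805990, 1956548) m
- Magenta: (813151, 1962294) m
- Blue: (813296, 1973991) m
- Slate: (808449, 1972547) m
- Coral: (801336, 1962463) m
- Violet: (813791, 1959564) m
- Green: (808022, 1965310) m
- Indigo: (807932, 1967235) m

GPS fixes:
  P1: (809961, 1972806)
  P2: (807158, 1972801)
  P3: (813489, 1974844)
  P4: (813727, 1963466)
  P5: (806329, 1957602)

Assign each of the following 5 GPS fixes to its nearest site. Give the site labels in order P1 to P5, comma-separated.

P1 → Slate (d²=2353225.00)
P2 → Slate (d²=1731197.00)
P3 → Blue (d²=764858.00)
P4 → Magenta (d²=1705360.00)
P5 → Amber (d²=1225837.00)

Slate, Slate, Blue, Magenta, Amber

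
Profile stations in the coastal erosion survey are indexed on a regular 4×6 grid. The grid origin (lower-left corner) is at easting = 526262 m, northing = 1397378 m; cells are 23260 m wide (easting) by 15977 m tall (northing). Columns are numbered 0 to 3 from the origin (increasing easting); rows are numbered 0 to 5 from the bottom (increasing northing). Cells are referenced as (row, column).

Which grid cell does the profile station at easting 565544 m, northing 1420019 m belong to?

(1, 1)

Column index: ⌊(565544 − 526262) / 23260⌋ = ⌊1.689⌋ = 1
Row offset from origin: ⌊(1420019 − 1397378) / 15977⌋ = ⌊1.417⌋ = 1 → row 1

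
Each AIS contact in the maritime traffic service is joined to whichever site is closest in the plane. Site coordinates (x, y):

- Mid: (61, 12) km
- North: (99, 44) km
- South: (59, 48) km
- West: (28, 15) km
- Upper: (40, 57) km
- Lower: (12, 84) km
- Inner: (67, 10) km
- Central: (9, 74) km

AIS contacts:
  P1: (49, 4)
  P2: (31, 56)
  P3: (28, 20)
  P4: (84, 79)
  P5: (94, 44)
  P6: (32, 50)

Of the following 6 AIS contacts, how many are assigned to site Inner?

0

P1 → Mid
P2 → Upper
P3 → West
P4 → North
P5 → North
P6 → Upper
0 of the 6 go to Inner.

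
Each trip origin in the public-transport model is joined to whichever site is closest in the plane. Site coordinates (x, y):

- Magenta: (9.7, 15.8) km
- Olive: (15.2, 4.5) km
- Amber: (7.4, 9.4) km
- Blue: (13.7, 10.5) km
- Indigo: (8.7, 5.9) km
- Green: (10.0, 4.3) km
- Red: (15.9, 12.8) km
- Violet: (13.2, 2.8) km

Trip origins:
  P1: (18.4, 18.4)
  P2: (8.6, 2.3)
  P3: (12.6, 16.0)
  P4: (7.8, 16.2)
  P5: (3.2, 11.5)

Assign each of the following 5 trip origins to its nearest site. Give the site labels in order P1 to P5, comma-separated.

P1 → Red (d²=37.61)
P2 → Green (d²=5.96)
P3 → Magenta (d²=8.45)
P4 → Magenta (d²=3.77)
P5 → Amber (d²=22.05)

Red, Green, Magenta, Magenta, Amber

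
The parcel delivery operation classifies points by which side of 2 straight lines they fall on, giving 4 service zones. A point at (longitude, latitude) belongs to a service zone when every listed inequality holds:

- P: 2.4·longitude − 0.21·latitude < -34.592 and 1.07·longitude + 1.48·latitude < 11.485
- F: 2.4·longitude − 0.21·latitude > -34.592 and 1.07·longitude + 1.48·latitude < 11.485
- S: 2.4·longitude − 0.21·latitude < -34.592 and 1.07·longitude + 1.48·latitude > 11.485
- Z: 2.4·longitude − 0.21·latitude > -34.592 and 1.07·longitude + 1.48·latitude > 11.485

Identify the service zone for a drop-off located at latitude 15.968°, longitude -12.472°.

2.4·-12.472 − 0.21·15.968 = -33.286, which is > -34.592
1.07·-12.472 + 1.48·15.968 = 10.288, which is < 11.485
This sign pattern matches F.

F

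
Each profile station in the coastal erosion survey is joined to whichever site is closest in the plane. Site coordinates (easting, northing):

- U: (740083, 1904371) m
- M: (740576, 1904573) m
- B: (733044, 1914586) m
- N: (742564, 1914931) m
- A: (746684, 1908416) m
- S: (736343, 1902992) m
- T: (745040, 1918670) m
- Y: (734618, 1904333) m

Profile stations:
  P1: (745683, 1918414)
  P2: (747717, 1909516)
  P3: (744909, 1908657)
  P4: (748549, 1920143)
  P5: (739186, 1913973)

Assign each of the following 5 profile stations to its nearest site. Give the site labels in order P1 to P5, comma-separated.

P1 → T (d²=478985.00)
P2 → A (d²=2277089.00)
P3 → A (d²=3208706.00)
P4 → T (d²=14482810.00)
P5 → N (d²=12328648.00)

T, A, A, T, N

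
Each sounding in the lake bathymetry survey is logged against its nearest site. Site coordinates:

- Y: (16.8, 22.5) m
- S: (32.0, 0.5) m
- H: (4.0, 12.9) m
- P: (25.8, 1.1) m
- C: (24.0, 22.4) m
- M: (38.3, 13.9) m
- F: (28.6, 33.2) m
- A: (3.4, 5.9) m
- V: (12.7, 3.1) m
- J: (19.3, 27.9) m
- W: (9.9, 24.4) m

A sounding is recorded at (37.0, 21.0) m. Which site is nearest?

M

Squared distances to each site:
Y: 410.290; S: 445.250; H: 1154.610; P: 521.450; C: 170.960; M: 52.100; F: 219.400; A: 1356.970; V: 910.900; J: 360.900; W: 745.970.
Minimum at M.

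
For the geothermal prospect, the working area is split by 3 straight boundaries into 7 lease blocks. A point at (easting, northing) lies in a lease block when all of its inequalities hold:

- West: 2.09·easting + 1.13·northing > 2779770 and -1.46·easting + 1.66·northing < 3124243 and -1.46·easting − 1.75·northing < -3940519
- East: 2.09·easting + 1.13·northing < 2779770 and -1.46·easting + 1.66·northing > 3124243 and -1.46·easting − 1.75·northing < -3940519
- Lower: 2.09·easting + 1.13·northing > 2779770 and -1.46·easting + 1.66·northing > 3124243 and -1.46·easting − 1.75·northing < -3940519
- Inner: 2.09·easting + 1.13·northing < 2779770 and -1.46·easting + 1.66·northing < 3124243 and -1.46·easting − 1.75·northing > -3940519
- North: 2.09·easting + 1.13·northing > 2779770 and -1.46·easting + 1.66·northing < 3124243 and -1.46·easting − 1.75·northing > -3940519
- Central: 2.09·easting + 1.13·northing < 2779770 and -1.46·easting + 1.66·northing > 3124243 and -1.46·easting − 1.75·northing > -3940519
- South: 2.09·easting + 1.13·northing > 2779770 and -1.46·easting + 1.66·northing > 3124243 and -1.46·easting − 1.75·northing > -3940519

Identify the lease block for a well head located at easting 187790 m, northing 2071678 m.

2.09·187790 + 1.13·2071678 = 2733477.240, which is < 2779770
-1.46·187790 + 1.66·2071678 = 3164812.080, which is > 3124243
-1.46·187790 − 1.75·2071678 = -3899609.900, which is > -3940519
This sign pattern matches Central.

Central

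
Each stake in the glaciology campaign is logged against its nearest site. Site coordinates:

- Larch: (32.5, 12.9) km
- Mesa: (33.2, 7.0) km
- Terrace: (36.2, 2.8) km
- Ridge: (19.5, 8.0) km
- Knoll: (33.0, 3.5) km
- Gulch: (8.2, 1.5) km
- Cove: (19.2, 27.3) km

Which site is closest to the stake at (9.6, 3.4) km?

Squared distances to each site:
Larch: 614.660; Mesa: 569.920; Terrace: 707.920; Ridge: 119.170; Knoll: 547.570; Gulch: 5.570; Cove: 663.370.
Minimum at Gulch.

Gulch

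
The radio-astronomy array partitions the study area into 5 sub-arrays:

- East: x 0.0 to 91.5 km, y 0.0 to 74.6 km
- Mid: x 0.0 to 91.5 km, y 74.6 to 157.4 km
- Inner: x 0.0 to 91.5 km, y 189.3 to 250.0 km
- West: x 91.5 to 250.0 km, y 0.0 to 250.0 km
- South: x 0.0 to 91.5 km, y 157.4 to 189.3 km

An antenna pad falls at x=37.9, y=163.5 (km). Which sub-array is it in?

The point has x = 37.9 and y = 163.5.
Only South satisfies 0.0 ≤ x ≤ 91.5 and 157.4 ≤ y ≤ 189.3.

South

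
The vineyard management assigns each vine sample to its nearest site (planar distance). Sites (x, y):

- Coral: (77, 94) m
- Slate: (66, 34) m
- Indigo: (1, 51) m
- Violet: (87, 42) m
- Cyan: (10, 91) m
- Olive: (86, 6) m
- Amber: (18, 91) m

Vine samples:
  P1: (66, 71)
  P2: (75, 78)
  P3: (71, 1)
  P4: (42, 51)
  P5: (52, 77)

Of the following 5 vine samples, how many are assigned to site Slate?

P1 → Coral
P2 → Coral
P3 → Olive
P4 → Slate
P5 → Coral
1 of the 5 goes to Slate.

1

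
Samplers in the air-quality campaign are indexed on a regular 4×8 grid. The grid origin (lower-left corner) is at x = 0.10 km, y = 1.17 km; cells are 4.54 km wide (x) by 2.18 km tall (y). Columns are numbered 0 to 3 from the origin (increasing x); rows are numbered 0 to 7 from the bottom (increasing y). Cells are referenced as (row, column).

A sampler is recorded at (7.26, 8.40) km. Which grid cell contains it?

(3, 1)

Column index: ⌊(7.26 − 0.10) / 4.54⌋ = ⌊1.577⌋ = 1
Row offset from origin: ⌊(8.40 − 1.17) / 2.18⌋ = ⌊3.317⌋ = 3 → row 3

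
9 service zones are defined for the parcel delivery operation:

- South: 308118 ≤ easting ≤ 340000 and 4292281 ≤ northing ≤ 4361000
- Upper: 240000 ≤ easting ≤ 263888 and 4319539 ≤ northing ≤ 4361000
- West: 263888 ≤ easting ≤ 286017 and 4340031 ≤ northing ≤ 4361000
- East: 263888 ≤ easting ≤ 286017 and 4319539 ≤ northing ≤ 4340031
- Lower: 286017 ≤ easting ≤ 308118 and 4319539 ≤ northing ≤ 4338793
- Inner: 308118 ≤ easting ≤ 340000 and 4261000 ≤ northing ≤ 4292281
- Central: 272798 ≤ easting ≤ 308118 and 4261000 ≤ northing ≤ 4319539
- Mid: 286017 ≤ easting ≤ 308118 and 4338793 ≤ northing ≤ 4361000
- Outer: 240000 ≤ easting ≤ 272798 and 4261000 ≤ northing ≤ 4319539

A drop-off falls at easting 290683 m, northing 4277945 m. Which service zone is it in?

The point has easting = 290683 and northing = 4277945.
Only Central satisfies 272798 ≤ easting ≤ 308118 and 4261000 ≤ northing ≤ 4319539.

Central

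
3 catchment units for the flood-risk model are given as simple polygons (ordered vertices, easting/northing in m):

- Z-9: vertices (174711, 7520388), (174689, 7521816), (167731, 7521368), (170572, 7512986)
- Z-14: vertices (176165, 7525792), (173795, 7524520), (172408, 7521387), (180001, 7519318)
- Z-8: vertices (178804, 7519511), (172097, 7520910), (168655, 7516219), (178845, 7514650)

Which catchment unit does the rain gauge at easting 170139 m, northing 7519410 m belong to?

Z-9

Cast a ray rightward from (170139, 7519410). For each polygon, the edges (by vertex number in listed order) whose endpoints lie on opposite sides of northing = 7519410, where each meets that height, and whether that is right or left of the point:
Z-9: 3–4 at easting≈168394.6 (left), 4–1 at easting≈174164.1 (right) → 1 crossing.
Z-14: 3–4 at easting≈179663.4 (right), 4–1 at easting≈179946.5 (right) → 2 crossings.
Z-8: 2–3 at easting≈170996.4 (right), 4–1 at easting≈178804.9 (right) → 2 crossings.
Only Z-9 has an odd count, so the point is inside Z-9.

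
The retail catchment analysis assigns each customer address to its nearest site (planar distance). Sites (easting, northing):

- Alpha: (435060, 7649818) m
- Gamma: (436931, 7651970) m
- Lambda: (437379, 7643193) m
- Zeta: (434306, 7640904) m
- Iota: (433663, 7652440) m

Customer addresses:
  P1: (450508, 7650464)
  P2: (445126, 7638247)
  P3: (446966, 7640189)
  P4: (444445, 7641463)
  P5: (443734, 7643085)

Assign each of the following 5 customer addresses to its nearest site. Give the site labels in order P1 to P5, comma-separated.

P1 → Gamma (d²=186602965.00)
P2 → Lambda (d²=84478925.00)
P3 → Lambda (d²=100934585.00)
P4 → Lambda (d²=52921256.00)
P5 → Lambda (d²=40397689.00)

Gamma, Lambda, Lambda, Lambda, Lambda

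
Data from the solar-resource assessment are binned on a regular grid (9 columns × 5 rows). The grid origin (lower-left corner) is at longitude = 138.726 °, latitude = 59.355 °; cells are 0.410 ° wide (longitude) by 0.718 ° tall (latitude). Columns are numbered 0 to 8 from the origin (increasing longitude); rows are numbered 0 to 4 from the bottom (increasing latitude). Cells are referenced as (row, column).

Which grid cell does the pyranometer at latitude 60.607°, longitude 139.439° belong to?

(1, 1)

Column index: ⌊(139.439 − 138.726) / 0.410⌋ = ⌊1.739⌋ = 1
Row offset from origin: ⌊(60.607 − 59.355) / 0.718⌋ = ⌊1.744⌋ = 1 → row 1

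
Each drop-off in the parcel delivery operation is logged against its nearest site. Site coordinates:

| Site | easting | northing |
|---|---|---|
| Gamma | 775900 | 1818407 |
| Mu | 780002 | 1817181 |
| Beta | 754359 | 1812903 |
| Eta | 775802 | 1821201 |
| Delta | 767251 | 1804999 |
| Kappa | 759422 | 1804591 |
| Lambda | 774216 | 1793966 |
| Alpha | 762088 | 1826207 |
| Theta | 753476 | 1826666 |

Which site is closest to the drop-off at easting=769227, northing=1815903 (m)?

Gamma

Squared distances to each site:
Gamma: 50798945.000; Mu: 117733909.000; Beta: 230057424.000; Eta: 71299429.000; Delta: 122801792.000; Kappa: 224099369.000; Lambda: 506122090.000; Alpha: 157137737.000; Theta: 363936170.000.
Minimum at Gamma.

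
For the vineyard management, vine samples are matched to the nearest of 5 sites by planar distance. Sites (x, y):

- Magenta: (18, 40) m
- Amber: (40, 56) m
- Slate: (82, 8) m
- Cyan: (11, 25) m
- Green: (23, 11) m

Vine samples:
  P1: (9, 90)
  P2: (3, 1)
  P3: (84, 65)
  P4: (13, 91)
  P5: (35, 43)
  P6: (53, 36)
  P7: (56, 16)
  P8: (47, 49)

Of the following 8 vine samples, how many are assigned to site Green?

1

P1 → Amber
P2 → Green
P3 → Amber
P4 → Amber
P5 → Amber
P6 → Amber
P7 → Slate
P8 → Amber
1 of the 8 goes to Green.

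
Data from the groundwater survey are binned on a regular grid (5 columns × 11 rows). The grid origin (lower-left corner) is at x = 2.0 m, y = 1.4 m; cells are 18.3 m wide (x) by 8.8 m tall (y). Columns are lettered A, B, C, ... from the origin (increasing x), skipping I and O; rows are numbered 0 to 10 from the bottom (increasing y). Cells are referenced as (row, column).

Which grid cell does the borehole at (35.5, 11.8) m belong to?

Column index: ⌊(35.5 − 2.0) / 18.3⌋ = ⌊1.831⌋ = 1 → column B
Row offset from origin: ⌊(11.8 − 1.4) / 8.8⌋ = ⌊1.182⌋ = 1 → row 1

(1, B)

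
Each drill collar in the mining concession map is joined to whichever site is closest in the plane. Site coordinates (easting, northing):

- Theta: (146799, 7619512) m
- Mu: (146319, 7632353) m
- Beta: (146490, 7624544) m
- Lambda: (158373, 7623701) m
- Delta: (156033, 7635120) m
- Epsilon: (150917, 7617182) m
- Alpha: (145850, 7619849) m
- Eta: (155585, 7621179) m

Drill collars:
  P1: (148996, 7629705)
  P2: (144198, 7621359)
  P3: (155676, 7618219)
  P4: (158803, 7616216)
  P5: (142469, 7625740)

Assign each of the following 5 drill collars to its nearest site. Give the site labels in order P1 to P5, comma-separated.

Mu, Alpha, Eta, Eta, Beta

P1 → Mu (d²=14178233.00)
P2 → Alpha (d²=5009204.00)
P3 → Eta (d²=8769881.00)
P4 → Eta (d²=34986893.00)
P5 → Beta (d²=17598857.00)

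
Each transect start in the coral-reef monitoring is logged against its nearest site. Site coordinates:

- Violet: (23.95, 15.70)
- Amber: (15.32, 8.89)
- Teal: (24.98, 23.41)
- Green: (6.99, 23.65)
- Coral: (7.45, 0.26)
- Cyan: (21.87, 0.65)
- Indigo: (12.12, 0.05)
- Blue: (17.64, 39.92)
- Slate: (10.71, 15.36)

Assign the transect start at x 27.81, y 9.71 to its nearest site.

Violet

Squared distances to each site:
Violet: 50.780; Amber: 156.672; Teal: 195.699; Green: 627.796; Coral: 503.832; Cyan: 117.367; Indigo: 339.492; Blue: 1016.073; Slate: 324.332.
Minimum at Violet.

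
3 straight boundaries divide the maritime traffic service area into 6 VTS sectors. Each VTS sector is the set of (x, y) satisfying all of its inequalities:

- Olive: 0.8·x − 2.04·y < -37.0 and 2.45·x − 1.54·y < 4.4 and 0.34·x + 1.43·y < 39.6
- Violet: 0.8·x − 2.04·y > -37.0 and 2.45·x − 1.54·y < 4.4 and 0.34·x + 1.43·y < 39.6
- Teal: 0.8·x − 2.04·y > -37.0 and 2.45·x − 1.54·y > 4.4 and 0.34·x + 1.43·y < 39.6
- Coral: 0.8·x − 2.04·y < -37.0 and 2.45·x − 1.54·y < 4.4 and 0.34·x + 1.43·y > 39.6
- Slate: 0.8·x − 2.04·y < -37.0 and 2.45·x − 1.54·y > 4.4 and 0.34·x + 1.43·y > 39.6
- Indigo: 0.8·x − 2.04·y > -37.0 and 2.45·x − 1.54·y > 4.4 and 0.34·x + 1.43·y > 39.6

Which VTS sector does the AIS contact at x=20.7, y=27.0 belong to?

Slate

0.8·20.7 − 2.04·27.0 = -38.520, which is < -37.0
2.45·20.7 − 1.54·27.0 = 9.135, which is > 4.4
0.34·20.7 + 1.43·27.0 = 45.648, which is > 39.6
This sign pattern matches Slate.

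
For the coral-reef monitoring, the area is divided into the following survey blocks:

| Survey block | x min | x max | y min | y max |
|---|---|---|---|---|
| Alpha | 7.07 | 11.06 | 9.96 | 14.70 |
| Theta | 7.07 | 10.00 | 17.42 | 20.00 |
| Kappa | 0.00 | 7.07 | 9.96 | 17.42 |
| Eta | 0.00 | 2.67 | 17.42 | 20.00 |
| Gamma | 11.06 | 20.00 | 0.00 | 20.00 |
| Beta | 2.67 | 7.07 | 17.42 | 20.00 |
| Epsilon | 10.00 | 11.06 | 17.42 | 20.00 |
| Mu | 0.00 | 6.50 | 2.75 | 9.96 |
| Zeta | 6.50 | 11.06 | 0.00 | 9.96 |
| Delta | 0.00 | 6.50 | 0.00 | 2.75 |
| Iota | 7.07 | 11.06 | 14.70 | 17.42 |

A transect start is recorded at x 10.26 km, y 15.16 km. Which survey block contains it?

The point has x = 10.26 and y = 15.16.
Only Iota satisfies 7.07 ≤ x ≤ 11.06 and 14.70 ≤ y ≤ 17.42.

Iota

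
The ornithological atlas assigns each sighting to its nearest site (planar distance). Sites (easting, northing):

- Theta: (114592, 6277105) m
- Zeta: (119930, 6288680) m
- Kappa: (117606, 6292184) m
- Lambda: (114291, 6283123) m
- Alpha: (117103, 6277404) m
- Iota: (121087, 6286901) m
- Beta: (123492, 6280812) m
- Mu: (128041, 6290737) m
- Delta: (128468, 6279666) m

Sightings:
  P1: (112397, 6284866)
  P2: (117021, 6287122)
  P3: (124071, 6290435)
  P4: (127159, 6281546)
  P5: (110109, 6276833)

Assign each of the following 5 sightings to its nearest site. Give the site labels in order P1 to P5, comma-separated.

P1 → Lambda (d²=6625285.00)
P2 → Zeta (d²=10889645.00)
P3 → Mu (d²=15852104.00)
P4 → Delta (d²=5247881.00)
P5 → Theta (d²=20171273.00)

Lambda, Zeta, Mu, Delta, Theta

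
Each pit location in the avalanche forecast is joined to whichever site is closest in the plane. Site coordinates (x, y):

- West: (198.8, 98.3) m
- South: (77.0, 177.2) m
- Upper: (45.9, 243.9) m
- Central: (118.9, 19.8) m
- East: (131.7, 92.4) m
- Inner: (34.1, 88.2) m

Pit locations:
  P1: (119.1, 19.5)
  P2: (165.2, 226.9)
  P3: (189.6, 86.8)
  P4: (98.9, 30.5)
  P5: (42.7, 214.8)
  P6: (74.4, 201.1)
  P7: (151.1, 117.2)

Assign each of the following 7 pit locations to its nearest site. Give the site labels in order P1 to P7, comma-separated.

Central, South, West, Central, Upper, South, East

P1 → Central (d²=0.13)
P2 → South (d²=10249.33)
P3 → West (d²=216.89)
P4 → Central (d²=514.49)
P5 → Upper (d²=857.05)
P6 → South (d²=577.97)
P7 → East (d²=991.40)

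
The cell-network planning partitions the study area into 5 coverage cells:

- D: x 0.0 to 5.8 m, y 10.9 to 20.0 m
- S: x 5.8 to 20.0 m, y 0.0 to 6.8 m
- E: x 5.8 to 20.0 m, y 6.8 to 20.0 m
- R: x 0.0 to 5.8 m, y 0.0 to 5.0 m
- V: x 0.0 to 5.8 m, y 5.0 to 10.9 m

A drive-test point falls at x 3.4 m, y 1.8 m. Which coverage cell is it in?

The point has x = 3.4 and y = 1.8.
Only R satisfies 0.0 ≤ x ≤ 5.8 and 0.0 ≤ y ≤ 5.0.

R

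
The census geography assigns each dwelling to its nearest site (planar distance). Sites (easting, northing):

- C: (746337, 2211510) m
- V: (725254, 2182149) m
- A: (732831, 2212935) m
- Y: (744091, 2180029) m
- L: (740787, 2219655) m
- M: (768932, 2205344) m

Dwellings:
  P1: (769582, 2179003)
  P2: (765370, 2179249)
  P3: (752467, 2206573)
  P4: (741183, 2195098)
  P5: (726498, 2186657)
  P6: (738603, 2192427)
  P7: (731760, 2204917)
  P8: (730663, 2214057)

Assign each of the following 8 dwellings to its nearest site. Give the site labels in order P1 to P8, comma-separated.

P1 → Y (d²=650843757.00)
P2 → Y (d²=453404241.00)
P3 → C (d²=61950869.00)
P4 → Y (d²=235531225.00)
P5 → V (d²=21869600.00)
P6 → Y (d²=183828548.00)
P7 → A (d²=65435365.00)
P8 → A (d²=5959108.00)

Y, Y, C, Y, V, Y, A, A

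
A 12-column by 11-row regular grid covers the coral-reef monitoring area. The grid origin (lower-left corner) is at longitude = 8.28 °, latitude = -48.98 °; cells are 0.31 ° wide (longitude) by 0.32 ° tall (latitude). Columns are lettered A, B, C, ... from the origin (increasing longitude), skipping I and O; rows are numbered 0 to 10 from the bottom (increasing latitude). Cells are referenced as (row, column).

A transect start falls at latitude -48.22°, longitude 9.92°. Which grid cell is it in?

Column index: ⌊(9.92 − 8.28) / 0.31⌋ = ⌊5.290⌋ = 5 → column F
Row offset from origin: ⌊(-48.22 − -48.98) / 0.32⌋ = ⌊2.375⌋ = 2 → row 2

(2, F)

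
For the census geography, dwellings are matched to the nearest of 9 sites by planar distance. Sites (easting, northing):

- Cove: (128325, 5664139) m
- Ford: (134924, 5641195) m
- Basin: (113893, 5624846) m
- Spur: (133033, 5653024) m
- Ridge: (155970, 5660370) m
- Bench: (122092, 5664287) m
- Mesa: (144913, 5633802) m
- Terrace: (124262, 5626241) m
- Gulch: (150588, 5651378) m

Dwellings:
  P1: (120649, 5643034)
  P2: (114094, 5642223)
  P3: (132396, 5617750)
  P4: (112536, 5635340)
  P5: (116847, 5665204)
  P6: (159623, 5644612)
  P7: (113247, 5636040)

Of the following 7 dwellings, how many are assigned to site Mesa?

P1 → Ford
P2 → Basin
P3 → Terrace
P4 → Basin
P5 → Bench
P6 → Gulch
P7 → Basin
0 of the 7 go to Mesa.

0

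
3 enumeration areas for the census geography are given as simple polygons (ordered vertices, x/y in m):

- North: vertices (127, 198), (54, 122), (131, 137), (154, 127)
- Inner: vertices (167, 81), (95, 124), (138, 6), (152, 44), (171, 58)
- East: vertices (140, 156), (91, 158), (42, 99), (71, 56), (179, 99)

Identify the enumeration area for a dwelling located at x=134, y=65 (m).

Cast a ray rightward from (134, 65). For each polygon, the edges (by vertex number in listed order) whose endpoints lie on opposite sides of y = 65, where each meets that height, and whether that is right or left of the point:
North: no edge straddles that height → 0 crossings.
Inner: 2–3 at x≈116.5 (left), 5–1 at x≈169.8 (right) → 1 crossing.
East: 3–4 at x≈64.9 (left), 4–5 at x≈93.6 (left) → 0 crossings.
Only Inner has an odd count, so the point is inside Inner.

Inner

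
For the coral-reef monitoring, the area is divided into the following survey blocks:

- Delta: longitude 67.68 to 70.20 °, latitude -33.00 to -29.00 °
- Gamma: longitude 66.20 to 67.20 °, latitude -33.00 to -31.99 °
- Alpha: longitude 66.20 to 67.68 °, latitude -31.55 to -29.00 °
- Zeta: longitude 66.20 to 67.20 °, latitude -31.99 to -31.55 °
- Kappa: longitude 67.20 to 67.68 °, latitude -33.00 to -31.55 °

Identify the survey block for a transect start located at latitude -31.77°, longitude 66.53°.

Zeta

The point has longitude = 66.53 and latitude = -31.77.
Only Zeta satisfies 66.20 ≤ longitude ≤ 67.20 and -31.99 ≤ latitude ≤ -31.55.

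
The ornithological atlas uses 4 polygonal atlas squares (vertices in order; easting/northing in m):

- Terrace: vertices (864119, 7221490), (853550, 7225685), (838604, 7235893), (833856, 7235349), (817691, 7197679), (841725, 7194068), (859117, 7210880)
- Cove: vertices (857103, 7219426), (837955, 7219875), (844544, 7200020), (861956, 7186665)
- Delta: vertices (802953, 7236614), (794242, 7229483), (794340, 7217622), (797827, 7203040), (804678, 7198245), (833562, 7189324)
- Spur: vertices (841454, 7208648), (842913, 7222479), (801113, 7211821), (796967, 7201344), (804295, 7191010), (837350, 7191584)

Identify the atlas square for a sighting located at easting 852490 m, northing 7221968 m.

Terrace

Cast a ray rightward from (852490, 7221968). For each polygon, the edges (by vertex number in listed order) whose endpoints lie on opposite sides of northing = 7221968, where each meets that height, and whether that is right or left of the point:
Terrace: 1–2 at easting≈862914.7 (right), 4–5 at easting≈828113.9 (left) → 1 crossing.
Cove: no edge straddles that height → 0 crossings.
Delta: 2–3 at easting≈794304.1 (left), 6–1 at easting≈812432.8 (left) → 0 crossings.
Spur: 1–2 at easting≈842859.1 (left), 2–3 at easting≈840908.9 (left) → 0 crossings.
Only Terrace has an odd count, so the point is inside Terrace.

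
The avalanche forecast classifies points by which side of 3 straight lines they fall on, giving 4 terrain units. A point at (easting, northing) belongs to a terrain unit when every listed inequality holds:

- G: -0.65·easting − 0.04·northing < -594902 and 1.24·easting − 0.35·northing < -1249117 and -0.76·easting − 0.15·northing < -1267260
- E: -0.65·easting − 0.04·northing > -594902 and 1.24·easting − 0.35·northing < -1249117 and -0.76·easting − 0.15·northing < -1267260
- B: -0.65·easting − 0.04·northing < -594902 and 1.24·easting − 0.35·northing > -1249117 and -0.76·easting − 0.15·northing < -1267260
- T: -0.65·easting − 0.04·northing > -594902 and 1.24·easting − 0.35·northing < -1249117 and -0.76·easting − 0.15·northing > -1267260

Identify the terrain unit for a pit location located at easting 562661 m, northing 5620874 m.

-0.65·562661 − 0.04·5620874 = -590564.610, which is > -594902
1.24·562661 − 0.35·5620874 = -1269606.260, which is < -1249117
-0.76·562661 − 0.15·5620874 = -1270753.460, which is < -1267260
This sign pattern matches E.

E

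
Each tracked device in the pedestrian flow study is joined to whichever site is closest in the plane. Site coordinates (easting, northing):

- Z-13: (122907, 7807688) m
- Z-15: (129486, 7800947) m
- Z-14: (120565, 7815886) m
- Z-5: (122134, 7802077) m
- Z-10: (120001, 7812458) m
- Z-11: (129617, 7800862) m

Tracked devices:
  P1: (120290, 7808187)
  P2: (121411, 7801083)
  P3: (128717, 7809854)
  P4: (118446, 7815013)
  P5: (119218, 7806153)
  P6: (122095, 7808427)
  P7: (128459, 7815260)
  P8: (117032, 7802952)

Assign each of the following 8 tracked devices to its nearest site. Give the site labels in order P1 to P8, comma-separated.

Z-13, Z-5, Z-13, Z-14, Z-13, Z-13, Z-14, Z-5

P1 → Z-13 (d²=7097690.00)
P2 → Z-5 (d²=1510765.00)
P3 → Z-13 (d²=38447656.00)
P4 → Z-14 (d²=5252290.00)
P5 → Z-13 (d²=15964946.00)
P6 → Z-13 (d²=1205465.00)
P7 → Z-14 (d²=62707112.00)
P8 → Z-5 (d²=26796029.00)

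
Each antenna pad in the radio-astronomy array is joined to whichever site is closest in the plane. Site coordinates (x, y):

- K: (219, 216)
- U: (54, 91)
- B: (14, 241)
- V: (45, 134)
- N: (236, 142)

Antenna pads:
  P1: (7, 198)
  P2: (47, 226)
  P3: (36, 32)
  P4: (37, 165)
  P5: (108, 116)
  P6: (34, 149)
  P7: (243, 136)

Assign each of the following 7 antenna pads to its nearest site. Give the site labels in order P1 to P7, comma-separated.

B, B, U, V, U, V, N

P1 → B (d²=1898.00)
P2 → B (d²=1314.00)
P3 → U (d²=3805.00)
P4 → V (d²=1025.00)
P5 → U (d²=3541.00)
P6 → V (d²=346.00)
P7 → N (d²=85.00)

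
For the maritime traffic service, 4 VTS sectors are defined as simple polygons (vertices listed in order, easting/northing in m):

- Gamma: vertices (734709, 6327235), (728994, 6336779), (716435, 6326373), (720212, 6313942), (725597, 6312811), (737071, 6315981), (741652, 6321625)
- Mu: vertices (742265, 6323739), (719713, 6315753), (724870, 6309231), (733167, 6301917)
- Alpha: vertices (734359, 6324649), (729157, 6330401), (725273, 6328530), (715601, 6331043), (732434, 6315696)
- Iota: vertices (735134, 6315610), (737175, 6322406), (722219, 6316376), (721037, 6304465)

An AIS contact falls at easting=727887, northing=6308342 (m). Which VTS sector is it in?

Cast a ray rightward from (727887, 6308342). For each polygon, the edges (by vertex number in listed order) whose endpoints lie on opposite sides of northing = 6308342, where each meets that height, and whether that is right or left of the point:
Gamma: no edge straddles that height → 0 crossings.
Mu: 3–4 at easting≈725878.5 (left), 4–1 at easting≈735845.7 (right) → 1 crossing.
Alpha: no edge straddles that height → 0 crossings.
Iota: 3–4 at easting≈721421.7 (left), 4–1 at easting≈725940.9 (left) → 0 crossings.
Only Mu has an odd count, so the point is inside Mu.

Mu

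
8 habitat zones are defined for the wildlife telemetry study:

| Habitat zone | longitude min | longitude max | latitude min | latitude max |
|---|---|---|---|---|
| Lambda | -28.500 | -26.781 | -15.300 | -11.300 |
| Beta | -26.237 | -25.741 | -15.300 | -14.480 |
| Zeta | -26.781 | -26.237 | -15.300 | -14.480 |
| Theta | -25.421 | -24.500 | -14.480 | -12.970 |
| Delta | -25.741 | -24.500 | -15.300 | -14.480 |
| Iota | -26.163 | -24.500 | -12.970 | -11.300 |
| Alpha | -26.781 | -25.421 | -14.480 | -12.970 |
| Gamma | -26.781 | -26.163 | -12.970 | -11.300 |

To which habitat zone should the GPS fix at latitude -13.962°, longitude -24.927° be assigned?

The point has longitude = -24.927 and latitude = -13.962.
Only Theta satisfies -25.421 ≤ longitude ≤ -24.500 and -14.480 ≤ latitude ≤ -12.970.

Theta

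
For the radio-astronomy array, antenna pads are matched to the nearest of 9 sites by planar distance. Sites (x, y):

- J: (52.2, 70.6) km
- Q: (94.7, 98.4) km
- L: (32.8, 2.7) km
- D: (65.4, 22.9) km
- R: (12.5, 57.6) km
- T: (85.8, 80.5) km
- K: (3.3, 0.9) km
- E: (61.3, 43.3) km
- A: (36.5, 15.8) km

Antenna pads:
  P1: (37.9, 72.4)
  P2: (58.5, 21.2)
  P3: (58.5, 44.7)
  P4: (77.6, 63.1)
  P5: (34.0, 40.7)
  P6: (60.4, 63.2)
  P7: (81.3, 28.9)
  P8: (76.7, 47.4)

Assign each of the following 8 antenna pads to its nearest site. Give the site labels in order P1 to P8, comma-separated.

P1 → J (d²=207.73)
P2 → D (d²=50.50)
P3 → E (d²=9.80)
P4 → T (d²=370.00)
P5 → A (d²=626.26)
P6 → J (d²=122.00)
P7 → D (d²=288.81)
P8 → E (d²=253.97)

J, D, E, T, A, J, D, E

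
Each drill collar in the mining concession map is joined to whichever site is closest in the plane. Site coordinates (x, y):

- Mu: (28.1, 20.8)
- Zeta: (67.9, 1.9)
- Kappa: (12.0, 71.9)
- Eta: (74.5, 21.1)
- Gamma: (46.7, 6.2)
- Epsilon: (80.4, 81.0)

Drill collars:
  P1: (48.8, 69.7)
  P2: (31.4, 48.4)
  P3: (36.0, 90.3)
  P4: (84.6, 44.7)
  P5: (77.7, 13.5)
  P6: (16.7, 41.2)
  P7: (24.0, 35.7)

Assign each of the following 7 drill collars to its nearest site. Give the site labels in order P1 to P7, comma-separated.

P1 → Epsilon (d²=1126.25)
P2 → Mu (d²=772.65)
P3 → Kappa (d²=914.56)
P4 → Eta (d²=658.97)
P5 → Eta (d²=68.00)
P6 → Mu (d²=546.12)
P7 → Mu (d²=238.82)

Epsilon, Mu, Kappa, Eta, Eta, Mu, Mu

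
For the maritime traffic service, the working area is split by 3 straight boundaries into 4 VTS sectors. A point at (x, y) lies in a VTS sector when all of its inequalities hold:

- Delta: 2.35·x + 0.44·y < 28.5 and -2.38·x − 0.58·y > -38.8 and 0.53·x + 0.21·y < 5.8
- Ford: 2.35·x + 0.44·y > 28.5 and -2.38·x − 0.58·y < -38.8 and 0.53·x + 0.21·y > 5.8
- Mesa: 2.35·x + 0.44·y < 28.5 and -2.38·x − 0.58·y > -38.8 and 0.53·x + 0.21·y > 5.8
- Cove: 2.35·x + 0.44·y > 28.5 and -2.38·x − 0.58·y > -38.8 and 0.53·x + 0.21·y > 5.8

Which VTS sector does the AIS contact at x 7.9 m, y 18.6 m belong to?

Mesa

2.35·7.9 + 0.44·18.6 = 26.749, which is < 28.5
-2.38·7.9 − 0.58·18.6 = -29.590, which is > -38.8
0.53·7.9 + 0.21·18.6 = 8.093, which is > 5.8
This sign pattern matches Mesa.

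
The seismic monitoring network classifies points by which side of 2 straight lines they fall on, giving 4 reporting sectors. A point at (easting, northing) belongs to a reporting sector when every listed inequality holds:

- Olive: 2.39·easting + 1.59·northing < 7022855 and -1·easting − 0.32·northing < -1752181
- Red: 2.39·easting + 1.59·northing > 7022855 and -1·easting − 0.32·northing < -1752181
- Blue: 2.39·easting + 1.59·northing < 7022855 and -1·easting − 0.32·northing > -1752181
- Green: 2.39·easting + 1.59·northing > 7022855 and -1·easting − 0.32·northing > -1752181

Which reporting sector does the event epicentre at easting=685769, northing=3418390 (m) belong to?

Red

2.39·685769 + 1.59·3418390 = 7074228.010, which is > 7022855
-1·685769 − 0.32·3418390 = -1779653.800, which is < -1752181
This sign pattern matches Red.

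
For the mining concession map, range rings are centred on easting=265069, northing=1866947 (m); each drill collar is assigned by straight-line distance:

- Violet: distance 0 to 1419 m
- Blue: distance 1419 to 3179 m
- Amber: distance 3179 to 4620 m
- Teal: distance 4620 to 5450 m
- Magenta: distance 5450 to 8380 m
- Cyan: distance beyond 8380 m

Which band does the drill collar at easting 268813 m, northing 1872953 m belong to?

Magenta

Distance = √((268813−265069)² + (1872953−1866947)²) = √(14017536.000 + 36072036.000) = 7077.399 m.
5450 ≤ 7077.399 < 8380 → Magenta.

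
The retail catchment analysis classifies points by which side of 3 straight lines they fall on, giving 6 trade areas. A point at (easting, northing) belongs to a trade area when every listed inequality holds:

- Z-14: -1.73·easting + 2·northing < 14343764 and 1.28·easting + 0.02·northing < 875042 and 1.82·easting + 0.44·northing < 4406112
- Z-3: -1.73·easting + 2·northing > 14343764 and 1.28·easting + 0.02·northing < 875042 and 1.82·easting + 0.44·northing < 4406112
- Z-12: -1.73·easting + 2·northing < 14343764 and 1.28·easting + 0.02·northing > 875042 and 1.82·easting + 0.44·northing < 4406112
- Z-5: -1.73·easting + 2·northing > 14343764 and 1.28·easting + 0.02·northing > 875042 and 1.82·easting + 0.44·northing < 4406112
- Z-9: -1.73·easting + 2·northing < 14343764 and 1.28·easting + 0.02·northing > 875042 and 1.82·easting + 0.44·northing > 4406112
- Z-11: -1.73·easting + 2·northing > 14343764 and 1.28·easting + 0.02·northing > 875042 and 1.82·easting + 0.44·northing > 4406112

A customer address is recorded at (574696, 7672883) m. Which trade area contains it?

-1.73·574696 + 2·7672883 = 14351541.920, which is > 14343764
1.28·574696 + 0.02·7672883 = 889068.540, which is > 875042
1.82·574696 + 0.44·7672883 = 4422015.240, which is > 4406112
This sign pattern matches Z-11.

Z-11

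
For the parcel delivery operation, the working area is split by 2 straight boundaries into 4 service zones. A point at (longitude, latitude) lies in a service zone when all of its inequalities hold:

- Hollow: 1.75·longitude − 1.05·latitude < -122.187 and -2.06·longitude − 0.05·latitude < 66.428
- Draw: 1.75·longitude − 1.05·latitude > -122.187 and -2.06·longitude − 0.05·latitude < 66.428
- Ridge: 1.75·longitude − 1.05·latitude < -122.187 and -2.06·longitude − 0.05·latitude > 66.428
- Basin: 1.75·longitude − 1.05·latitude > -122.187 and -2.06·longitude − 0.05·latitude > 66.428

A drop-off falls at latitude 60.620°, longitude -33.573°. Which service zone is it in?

Hollow

1.75·-33.573 − 1.05·60.620 = -122.404, which is < -122.187
-2.06·-33.573 − 0.05·60.620 = 66.129, which is < 66.428
This sign pattern matches Hollow.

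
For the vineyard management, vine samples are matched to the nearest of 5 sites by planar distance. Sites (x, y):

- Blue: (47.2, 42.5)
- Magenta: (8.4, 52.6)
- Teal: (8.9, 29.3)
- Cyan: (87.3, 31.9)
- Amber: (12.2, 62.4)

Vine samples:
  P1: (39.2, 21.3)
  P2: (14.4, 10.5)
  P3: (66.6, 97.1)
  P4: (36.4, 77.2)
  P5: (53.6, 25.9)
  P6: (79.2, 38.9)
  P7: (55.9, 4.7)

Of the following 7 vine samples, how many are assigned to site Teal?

1

P1 → Blue
P2 → Teal
P3 → Blue
P4 → Amber
P5 → Blue
P6 → Cyan
P7 → Blue
1 of the 7 goes to Teal.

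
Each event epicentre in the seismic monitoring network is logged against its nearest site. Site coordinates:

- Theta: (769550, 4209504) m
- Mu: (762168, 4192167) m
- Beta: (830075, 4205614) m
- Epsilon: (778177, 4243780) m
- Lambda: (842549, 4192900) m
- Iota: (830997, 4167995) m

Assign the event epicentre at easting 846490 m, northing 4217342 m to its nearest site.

Squared distances to each site:
Theta: 5981197844.000; Mu: 7743980309.000; Beta: 406998209.000; Epsilon: 5365633813.000; Lambda: 612942845.000; Iota: 2675159458.000.
Minimum at Beta.

Beta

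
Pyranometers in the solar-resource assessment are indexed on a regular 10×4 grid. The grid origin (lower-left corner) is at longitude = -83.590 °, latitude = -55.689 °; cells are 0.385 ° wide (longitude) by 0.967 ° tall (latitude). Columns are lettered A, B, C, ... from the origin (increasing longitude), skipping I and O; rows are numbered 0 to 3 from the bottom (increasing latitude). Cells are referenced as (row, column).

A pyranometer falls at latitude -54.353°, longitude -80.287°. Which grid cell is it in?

(1, J)

Column index: ⌊(-80.287 − -83.590) / 0.385⌋ = ⌊8.579⌋ = 8 → column J
Row offset from origin: ⌊(-54.353 − -55.689) / 0.967⌋ = ⌊1.382⌋ = 1 → row 1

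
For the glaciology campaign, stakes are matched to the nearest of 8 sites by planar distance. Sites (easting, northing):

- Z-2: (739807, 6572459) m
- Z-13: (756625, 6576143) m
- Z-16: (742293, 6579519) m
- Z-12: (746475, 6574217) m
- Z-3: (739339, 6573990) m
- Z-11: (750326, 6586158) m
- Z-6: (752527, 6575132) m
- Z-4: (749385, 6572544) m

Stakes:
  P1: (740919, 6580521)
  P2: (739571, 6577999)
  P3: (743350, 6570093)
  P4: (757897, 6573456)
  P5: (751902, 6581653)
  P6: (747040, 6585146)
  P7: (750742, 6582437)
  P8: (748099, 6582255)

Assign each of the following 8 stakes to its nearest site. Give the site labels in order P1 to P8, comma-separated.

Z-16, Z-16, Z-2, Z-13, Z-11, Z-11, Z-11, Z-11

P1 → Z-16 (d²=2891880.00)
P2 → Z-16 (d²=9719684.00)
P3 → Z-2 (d²=18150805.00)
P4 → Z-13 (d²=8837953.00)
P5 → Z-11 (d²=22778801.00)
P6 → Z-11 (d²=11821940.00)
P7 → Z-11 (d²=14018897.00)
P8 → Z-11 (d²=20192938.00)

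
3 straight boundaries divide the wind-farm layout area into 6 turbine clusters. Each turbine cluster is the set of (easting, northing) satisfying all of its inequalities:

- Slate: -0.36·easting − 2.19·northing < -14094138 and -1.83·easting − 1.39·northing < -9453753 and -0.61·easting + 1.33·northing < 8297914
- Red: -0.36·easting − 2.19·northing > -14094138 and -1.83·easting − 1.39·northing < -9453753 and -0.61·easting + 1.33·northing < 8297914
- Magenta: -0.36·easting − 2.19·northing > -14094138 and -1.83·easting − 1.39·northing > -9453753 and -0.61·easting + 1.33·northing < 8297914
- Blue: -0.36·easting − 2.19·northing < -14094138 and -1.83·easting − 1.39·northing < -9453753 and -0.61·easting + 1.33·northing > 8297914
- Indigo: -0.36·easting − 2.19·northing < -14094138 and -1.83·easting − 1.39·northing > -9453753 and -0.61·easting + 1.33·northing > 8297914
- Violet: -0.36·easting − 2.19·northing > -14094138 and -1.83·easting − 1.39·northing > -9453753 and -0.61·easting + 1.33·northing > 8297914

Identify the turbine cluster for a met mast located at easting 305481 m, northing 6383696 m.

-0.36·305481 − 2.19·6383696 = -14090267.400, which is > -14094138
-1.83·305481 − 1.39·6383696 = -9432367.670, which is > -9453753
-0.61·305481 + 1.33·6383696 = 8303972.270, which is > 8297914
This sign pattern matches Violet.

Violet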